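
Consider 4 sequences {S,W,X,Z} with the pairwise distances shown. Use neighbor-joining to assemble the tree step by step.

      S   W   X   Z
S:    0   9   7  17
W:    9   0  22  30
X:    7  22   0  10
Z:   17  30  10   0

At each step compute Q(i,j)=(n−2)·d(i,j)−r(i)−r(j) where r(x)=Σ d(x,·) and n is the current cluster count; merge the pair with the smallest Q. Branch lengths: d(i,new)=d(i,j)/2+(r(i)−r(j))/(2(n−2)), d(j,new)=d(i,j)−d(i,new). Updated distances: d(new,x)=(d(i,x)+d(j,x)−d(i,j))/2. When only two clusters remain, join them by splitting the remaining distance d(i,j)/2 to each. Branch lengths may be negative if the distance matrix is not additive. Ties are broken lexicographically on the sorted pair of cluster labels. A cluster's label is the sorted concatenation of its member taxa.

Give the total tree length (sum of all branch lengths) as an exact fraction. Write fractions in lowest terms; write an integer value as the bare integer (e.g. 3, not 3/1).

1. join S+W (d=9, Q=-76) ⇒ SW; edges |S|=-5/2, |W|=23/2
  updated: d(SW,X)=10, d(SW,Z)=19
2. join SW+X (d=10, Q=-39) ⇒ SWX; edges |SW|=19/2, |X|=1/2
  updated: d(SWX,Z)=19/2
3. join SWX+Z (d=19/2) ⇒ SWXZ; edges |SWX|=19/4, |Z|=19/4
final tree: (((S:-5/2,W:23/2):19/2,X:1/2):19/4,Z:19/4)
total length: 57/2

57/2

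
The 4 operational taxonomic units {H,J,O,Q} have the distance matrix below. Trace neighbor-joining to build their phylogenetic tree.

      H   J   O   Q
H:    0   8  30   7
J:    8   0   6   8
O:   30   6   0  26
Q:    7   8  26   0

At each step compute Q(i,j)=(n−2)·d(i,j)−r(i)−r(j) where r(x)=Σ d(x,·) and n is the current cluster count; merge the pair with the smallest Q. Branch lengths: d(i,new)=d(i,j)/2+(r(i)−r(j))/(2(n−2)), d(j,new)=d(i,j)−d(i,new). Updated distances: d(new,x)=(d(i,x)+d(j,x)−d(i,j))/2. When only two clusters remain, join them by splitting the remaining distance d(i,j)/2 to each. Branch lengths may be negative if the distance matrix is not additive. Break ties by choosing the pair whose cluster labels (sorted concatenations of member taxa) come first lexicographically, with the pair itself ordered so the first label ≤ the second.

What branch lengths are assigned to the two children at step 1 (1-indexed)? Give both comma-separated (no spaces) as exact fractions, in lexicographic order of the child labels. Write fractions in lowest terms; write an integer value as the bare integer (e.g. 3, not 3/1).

9/2,5/2

step 1: merge (H,Q) at d=7, Q=-72; branch lengths H→9/2, Q→5/2; new cluster HQ
  updated: d(HQ,J)=9/2, d(HQ,O)=49/2
step 2: merge (HQ,J) at d=9/2, Q=-35; branch lengths HQ→23/2, J→-7; new cluster HJQ
  updated: d(HJQ,O)=13
step 3: merge (HJQ,O) at d=13; branch lengths HJQ→13/2, O→13/2; new cluster HJOQ
final tree: (((H:9/2,Q:5/2):23/2,J:-7):13/2,O:13/2)
total length: 49/2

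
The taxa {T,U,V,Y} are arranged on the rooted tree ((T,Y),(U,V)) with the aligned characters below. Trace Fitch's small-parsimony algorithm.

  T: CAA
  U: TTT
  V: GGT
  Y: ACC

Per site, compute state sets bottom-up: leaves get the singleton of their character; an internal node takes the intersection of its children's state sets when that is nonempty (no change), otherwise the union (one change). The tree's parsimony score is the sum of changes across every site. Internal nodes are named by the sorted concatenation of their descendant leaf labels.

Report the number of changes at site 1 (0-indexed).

3

site 0, node TY: T={C} ∪ Y={A} → {A,C} (+1)
site 0, node UV: U={T} ∪ V={G} → {G,T} (+1)
site 0, node TUVY: TY={A,C} ∪ UV={G,T} → {A,C,G,T} (+1)
site 1, node TY: T={A} ∪ Y={C} → {A,C} (+1)
site 1, node UV: U={T} ∪ V={G} → {G,T} (+1)
site 1, node TUVY: TY={A,C} ∪ UV={G,T} → {A,C,G,T} (+1)
site 2, node TY: T={A} ∪ Y={C} → {A,C} (+1)
site 2, node UV: U={T} ∩ V={T} → {T} (+0)
site 2, node TUVY: TY={A,C} ∪ UV={T} → {A,C,T} (+1)
per-site changes: [3, 3, 2]; total = 8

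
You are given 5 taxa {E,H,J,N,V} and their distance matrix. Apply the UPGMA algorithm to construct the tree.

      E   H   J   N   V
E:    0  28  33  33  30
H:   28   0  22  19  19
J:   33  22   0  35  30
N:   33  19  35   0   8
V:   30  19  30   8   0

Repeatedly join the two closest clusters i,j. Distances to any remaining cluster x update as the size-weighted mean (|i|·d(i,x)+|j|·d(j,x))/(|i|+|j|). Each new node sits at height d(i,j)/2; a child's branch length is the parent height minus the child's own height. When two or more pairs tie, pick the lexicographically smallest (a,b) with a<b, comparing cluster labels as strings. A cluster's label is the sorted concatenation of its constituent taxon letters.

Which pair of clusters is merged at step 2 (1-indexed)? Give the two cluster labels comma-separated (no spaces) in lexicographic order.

step 1: merge (N,V) at d=8; branch lengths N→4, V→4; new cluster NV
  updated: d(E,NV)=63/2, d(H,NV)=19, d(J,NV)=65/2
step 2: merge (H,NV) at d=19; branch lengths H→19/2, NV→11/2; new cluster HNV
  updated: d(E,HNV)=91/3, d(HNV,J)=29
step 3: merge (HNV,J) at d=29; branch lengths HNV→5, J→29/2; new cluster HJNV
  updated: d(E,HJNV)=31
step 4: merge (E,HJNV) at d=31; branch lengths E→31/2, HJNV→1; new cluster EHJNV
final tree: (E:31/2,((H:19/2,(N:4,V:4):11/2):5,J:29/2):1)
total length: 59

H,NV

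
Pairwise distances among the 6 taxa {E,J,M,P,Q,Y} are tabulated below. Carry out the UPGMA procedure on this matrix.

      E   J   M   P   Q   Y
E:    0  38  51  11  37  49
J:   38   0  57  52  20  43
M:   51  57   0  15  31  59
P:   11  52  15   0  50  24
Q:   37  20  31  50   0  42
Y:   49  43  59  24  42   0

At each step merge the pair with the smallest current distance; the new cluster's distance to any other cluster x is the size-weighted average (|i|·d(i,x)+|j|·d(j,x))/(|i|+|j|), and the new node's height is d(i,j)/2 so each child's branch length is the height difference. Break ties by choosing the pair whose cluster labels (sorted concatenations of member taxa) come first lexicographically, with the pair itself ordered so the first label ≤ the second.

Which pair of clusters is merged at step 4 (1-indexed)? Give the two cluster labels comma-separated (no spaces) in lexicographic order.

step 1: merge (E,P) at d=11; branch lengths E→11/2, P→11/2; new cluster EP
  updated: d(EP,J)=45, d(EP,M)=33, d(EP,Q)=87/2, d(EP,Y)=73/2
step 2: merge (J,Q) at d=20; branch lengths J→10, Q→10; new cluster JQ
  updated: d(EP,JQ)=177/4, d(JQ,M)=44, d(JQ,Y)=85/2
step 3: merge (EP,M) at d=33; branch lengths EP→11, M→33/2; new cluster EMP
  updated: d(EMP,JQ)=265/6, d(EMP,Y)=44
step 4: merge (JQ,Y) at d=85/2; branch lengths JQ→45/4, Y→85/4; new cluster JQY
  updated: d(EMP,JQY)=397/9
step 5: merge (EMP,JQY) at d=397/9; branch lengths EMP→50/9, JQY→29/36; new cluster EJMPQY
final tree: (((E:11/2,P:11/2):11,M:33/2):50/9,((J:10,Q:10):45/4,Y:85/4):29/36)
total length: 3505/36

JQ,Y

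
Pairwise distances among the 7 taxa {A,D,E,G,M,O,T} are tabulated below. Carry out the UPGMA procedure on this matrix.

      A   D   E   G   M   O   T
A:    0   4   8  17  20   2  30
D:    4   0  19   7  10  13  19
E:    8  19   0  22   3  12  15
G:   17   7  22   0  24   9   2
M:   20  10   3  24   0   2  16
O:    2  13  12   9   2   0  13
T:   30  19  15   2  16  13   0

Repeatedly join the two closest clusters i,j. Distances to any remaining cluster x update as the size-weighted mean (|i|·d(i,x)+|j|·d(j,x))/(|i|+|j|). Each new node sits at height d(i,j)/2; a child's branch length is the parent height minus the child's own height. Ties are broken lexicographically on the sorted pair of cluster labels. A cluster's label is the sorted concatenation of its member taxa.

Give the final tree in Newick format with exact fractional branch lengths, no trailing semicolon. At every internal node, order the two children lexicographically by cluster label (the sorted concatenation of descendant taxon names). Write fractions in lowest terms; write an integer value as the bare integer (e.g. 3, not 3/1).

((((A:1,O:1):13/4,D:17/4):5/3,(E:3/2,M:3/2):53/12):161/60,(G:1,T:1):38/5)

iteration 1: select A,O (d=2); attach at lengths (1, 1); label the merged cluster AO
  updated: d(AO,D)=17/2, d(AO,E)=10, d(AO,G)=13, d(AO,M)=11, d(AO,T)=43/2
iteration 2: select G,T (d=2); attach at lengths (1, 1); label the merged cluster GT
  updated: d(AO,GT)=69/4, d(D,GT)=13, d(E,GT)=37/2, d(GT,M)=20
iteration 3: select E,M (d=3); attach at lengths (3/2, 3/2); label the merged cluster EM
  updated: d(AO,EM)=21/2, d(D,EM)=29/2, d(EM,GT)=77/4
iteration 4: select AO,D (d=17/2); attach at lengths (13/4, 17/4); label the merged cluster ADO
  updated: d(ADO,EM)=71/6, d(ADO,GT)=95/6
iteration 5: select ADO,EM (d=71/6); attach at lengths (5/3, 53/12); label the merged cluster ADEMO
  updated: d(ADEMO,GT)=86/5
iteration 6: select ADEMO,GT (d=86/5); attach at lengths (161/60, 38/5); label the merged cluster ADEGMOT
final tree: ((((A:1,O:1):13/4,D:17/4):5/3,(E:3/2,M:3/2):53/12):161/60,(G:1,T:1):38/5)
total length: 463/15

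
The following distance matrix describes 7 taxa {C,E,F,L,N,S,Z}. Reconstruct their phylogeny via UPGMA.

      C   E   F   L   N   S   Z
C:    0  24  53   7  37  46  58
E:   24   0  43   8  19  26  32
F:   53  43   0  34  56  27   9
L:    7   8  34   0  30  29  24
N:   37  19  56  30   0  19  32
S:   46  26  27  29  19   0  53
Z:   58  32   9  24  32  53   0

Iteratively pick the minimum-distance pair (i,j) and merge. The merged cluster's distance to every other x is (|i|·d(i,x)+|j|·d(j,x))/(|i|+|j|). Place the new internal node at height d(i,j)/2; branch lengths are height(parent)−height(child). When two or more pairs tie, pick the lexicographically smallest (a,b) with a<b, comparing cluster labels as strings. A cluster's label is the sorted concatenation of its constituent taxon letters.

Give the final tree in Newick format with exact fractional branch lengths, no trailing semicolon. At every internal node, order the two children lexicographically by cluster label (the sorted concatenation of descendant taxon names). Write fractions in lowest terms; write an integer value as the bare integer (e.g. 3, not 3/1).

((((C:7/2,L:7/2):9/2,E:8):91/12,(N:19/2,S:19/2):73/12):301/60,(F:9/2,Z:9/2):161/10)

iteration 1: select C,L (d=7); attach at lengths (7/2, 7/2); label the merged cluster CL
  updated: d(CL,E)=16, d(CL,F)=87/2, d(CL,N)=67/2, d(CL,S)=75/2, d(CL,Z)=41
iteration 2: select F,Z (d=9); attach at lengths (9/2, 9/2); label the merged cluster FZ
  updated: d(CL,FZ)=169/4, d(E,FZ)=75/2, d(FZ,N)=44, d(FZ,S)=40
iteration 3: select CL,E (d=16); attach at lengths (9/2, 8); label the merged cluster CEL
  updated: d(CEL,FZ)=122/3, d(CEL,N)=86/3, d(CEL,S)=101/3
iteration 4: select N,S (d=19); attach at lengths (19/2, 19/2); label the merged cluster NS
  updated: d(CEL,NS)=187/6, d(FZ,NS)=42
iteration 5: select CEL,NS (d=187/6); attach at lengths (91/12, 73/12); label the merged cluster CELNS
  updated: d(CELNS,FZ)=206/5
iteration 6: select CELNS,FZ (d=206/5); attach at lengths (301/60, 161/10); label the merged cluster CEFLNSZ
final tree: ((((C:7/2,L:7/2):9/2,E:8):91/12,(N:19/2,S:19/2):73/12):301/60,(F:9/2,Z:9/2):161/10)
total length: 4937/60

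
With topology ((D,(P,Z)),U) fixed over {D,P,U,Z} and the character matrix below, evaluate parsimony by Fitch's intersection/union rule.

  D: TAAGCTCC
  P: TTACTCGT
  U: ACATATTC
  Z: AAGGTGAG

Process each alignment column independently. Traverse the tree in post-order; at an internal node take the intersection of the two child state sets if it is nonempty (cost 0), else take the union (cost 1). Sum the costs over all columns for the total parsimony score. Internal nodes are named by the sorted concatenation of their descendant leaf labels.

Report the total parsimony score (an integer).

[col 0] PZ: children P:{T}, Z:{A} ∪→ {A,T}; cost 1
[col 0] DPZ: children D:{T}, PZ:{A,T} ∩→ {T}; cost 0
[col 0] DPUZ: children DPZ:{T}, U:{A} ∪→ {A,T}; cost 1
[col 1] PZ: children P:{T}, Z:{A} ∪→ {A,T}; cost 1
[col 1] DPZ: children D:{A}, PZ:{A,T} ∩→ {A}; cost 0
[col 1] DPUZ: children DPZ:{A}, U:{C} ∪→ {A,C}; cost 1
[col 2] PZ: children P:{A}, Z:{G} ∪→ {A,G}; cost 1
[col 2] DPZ: children D:{A}, PZ:{A,G} ∩→ {A}; cost 0
[col 2] DPUZ: children DPZ:{A}, U:{A} ∩→ {A}; cost 0
[col 3] PZ: children P:{C}, Z:{G} ∪→ {C,G}; cost 1
[col 3] DPZ: children D:{G}, PZ:{C,G} ∩→ {G}; cost 0
[col 3] DPUZ: children DPZ:{G}, U:{T} ∪→ {G,T}; cost 1
[col 4] PZ: children P:{T}, Z:{T} ∩→ {T}; cost 0
[col 4] DPZ: children D:{C}, PZ:{T} ∪→ {C,T}; cost 1
[col 4] DPUZ: children DPZ:{C,T}, U:{A} ∪→ {A,C,T}; cost 1
[col 5] PZ: children P:{C}, Z:{G} ∪→ {C,G}; cost 1
[col 5] DPZ: children D:{T}, PZ:{C,G} ∪→ {C,G,T}; cost 1
[col 5] DPUZ: children DPZ:{C,G,T}, U:{T} ∩→ {T}; cost 0
[col 6] PZ: children P:{G}, Z:{A} ∪→ {A,G}; cost 1
[col 6] DPZ: children D:{C}, PZ:{A,G} ∪→ {A,C,G}; cost 1
[col 6] DPUZ: children DPZ:{A,C,G}, U:{T} ∪→ {A,C,G,T}; cost 1
[col 7] PZ: children P:{T}, Z:{G} ∪→ {G,T}; cost 1
[col 7] DPZ: children D:{C}, PZ:{G,T} ∪→ {C,G,T}; cost 1
[col 7] DPUZ: children DPZ:{C,G,T}, U:{C} ∩→ {C}; cost 0
per-site changes: [2, 2, 1, 2, 2, 2, 3, 2]; total = 16

16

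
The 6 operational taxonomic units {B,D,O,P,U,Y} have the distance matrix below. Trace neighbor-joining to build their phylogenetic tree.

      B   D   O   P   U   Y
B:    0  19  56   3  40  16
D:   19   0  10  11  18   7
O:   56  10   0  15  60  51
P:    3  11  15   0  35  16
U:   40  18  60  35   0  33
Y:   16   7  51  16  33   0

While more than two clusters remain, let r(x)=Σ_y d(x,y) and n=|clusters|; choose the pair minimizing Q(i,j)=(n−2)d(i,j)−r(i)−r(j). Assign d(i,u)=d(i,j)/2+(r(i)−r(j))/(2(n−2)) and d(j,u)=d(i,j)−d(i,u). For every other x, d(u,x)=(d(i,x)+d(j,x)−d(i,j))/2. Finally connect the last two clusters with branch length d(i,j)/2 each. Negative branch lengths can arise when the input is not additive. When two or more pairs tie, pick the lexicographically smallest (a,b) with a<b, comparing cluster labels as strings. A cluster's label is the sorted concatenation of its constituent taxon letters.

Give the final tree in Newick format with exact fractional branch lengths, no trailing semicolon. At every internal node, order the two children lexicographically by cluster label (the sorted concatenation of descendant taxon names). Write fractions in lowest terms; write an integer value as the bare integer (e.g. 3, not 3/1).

step 1: merge (D,O) at d=10, Q=-217; branch lengths D→-87/8, O→167/8; new cluster DO
  updated: d(B,DO)=65/2, d(DO,P)=8, d(DO,U)=34, d(DO,Y)=24
step 2: merge (B,P) at d=3, Q=-289/2; branch lengths B→77/12, P→-41/12; new cluster BP
  updated: d(BP,DO)=75/4, d(BP,U)=36, d(BP,Y)=29/2
step 3: merge (BP,Y) at d=29/2, Q=-447/4; branch lengths BP→107/16, Y→125/16; new cluster BPY
  updated: d(BPY,DO)=113/8, d(BPY,U)=109/4
step 4: merge (BPY,DO) at d=113/8, Q=-603/8; branch lengths BPY→59/16, DO→167/16; new cluster BDOPY
  updated: d(BDOPY,U)=377/16
step 5: merge (BDOPY,U) at d=377/16; branch lengths BDOPY→377/32, U→377/32; new cluster BDOPUY
final tree: ((((B:77/12,P:-41/12):107/16,Y:125/16):59/16,(D:-87/8,O:167/8):167/16):377/32,U:377/32)
total length: 1043/16

((((B:77/12,P:-41/12):107/16,Y:125/16):59/16,(D:-87/8,O:167/8):167/16):377/32,U:377/32)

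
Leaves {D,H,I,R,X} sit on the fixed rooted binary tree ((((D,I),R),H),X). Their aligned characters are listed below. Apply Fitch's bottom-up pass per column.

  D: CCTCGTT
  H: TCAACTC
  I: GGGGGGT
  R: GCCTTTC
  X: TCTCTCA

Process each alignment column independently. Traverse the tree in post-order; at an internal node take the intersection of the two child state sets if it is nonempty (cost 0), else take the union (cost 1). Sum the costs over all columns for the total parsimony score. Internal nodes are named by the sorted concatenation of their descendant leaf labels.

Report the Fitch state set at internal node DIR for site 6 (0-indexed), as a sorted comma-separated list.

C,T

DI@0: {C} ∪ {G} = {C,G} (union, +1)
DIR@0: {C,G} ∩ {G} = {G} (intersection, +0)
DHIR@0: {G} ∪ {T} = {G,T} (union, +1)
DHIRX@0: {G,T} ∩ {T} = {T} (intersection, +0)
DI@1: {C} ∪ {G} = {C,G} (union, +1)
DIR@1: {C,G} ∩ {C} = {C} (intersection, +0)
DHIR@1: {C} ∩ {C} = {C} (intersection, +0)
DHIRX@1: {C} ∩ {C} = {C} (intersection, +0)
DI@2: {T} ∪ {G} = {G,T} (union, +1)
DIR@2: {G,T} ∪ {C} = {C,G,T} (union, +1)
DHIR@2: {C,G,T} ∪ {A} = {A,C,G,T} (union, +1)
DHIRX@2: {A,C,G,T} ∩ {T} = {T} (intersection, +0)
DI@3: {C} ∪ {G} = {C,G} (union, +1)
DIR@3: {C,G} ∪ {T} = {C,G,T} (union, +1)
DHIR@3: {C,G,T} ∪ {A} = {A,C,G,T} (union, +1)
DHIRX@3: {A,C,G,T} ∩ {C} = {C} (intersection, +0)
DI@4: {G} ∩ {G} = {G} (intersection, +0)
DIR@4: {G} ∪ {T} = {G,T} (union, +1)
DHIR@4: {G,T} ∪ {C} = {C,G,T} (union, +1)
DHIRX@4: {C,G,T} ∩ {T} = {T} (intersection, +0)
DI@5: {T} ∪ {G} = {G,T} (union, +1)
DIR@5: {G,T} ∩ {T} = {T} (intersection, +0)
DHIR@5: {T} ∩ {T} = {T} (intersection, +0)
DHIRX@5: {T} ∪ {C} = {C,T} (union, +1)
DI@6: {T} ∩ {T} = {T} (intersection, +0)
DIR@6: {T} ∪ {C} = {C,T} (union, +1)
DHIR@6: {C,T} ∩ {C} = {C} (intersection, +0)
DHIRX@6: {C} ∪ {A} = {A,C} (union, +1)
per-site changes: [2, 1, 3, 3, 2, 2, 2]; total = 15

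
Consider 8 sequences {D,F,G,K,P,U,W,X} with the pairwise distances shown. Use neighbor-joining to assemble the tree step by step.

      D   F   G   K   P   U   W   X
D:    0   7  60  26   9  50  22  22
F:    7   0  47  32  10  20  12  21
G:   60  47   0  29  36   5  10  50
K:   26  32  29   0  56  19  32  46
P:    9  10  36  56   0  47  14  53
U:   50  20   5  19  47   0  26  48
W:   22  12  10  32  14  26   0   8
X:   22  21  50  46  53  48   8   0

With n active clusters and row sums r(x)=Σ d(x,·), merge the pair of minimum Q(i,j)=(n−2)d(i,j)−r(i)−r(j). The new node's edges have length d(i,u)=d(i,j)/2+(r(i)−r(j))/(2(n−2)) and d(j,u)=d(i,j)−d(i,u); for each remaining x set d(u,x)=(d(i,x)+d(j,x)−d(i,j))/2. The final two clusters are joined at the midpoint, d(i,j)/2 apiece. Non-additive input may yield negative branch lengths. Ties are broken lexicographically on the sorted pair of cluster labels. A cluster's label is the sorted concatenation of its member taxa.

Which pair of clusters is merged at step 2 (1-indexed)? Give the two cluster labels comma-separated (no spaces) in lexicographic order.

1. join G+U (d=5, Q=-422) ⇒ GU; edges |G|=13/3, |U|=2/3
  updated: d(D,GU)=105/2, d(F,GU)=31, d(GU,K)=43/2, d(GU,P)=39, d(GU,W)=31/2, d(GU,X)=93/2
2. join GU+K (d=43/2, Q=-312) ⇒ GKU; edges |GU|=10, |K|=23/2
  updated: d(D,GKU)=57/2, d(F,GKU)=83/4, d(GKU,P)=147/4, d(GKU,W)=13, d(GKU,X)=71/2
3. join W+X (d=8, Q=-353/2) ⇒ WX; edges |W|=-77/16, |X|=205/16
  updated: d(D,WX)=18, d(F,WX)=25/2, d(GKU,WX)=81/4, d(P,WX)=59/2
4. join GKU+WX (d=81/4, Q=-503/4) ⇒ GKUWX; edges |GKU|=347/24, |WX|=139/24
  updated: d(D,GKUWX)=105/8, d(F,GKUWX)=13/2, d(GKUWX,P)=23
5. join D+P (d=9, Q=-425/8) ⇒ DP; edges |D|=41/32, |P|=247/32
  updated: d(DP,F)=4, d(DP,GKUWX)=217/16
6. join DP+F (d=4, Q=-385/16) ⇒ DFP; edges |DP|=177/32, |F|=-49/32
  updated: d(DFP,GKUWX)=257/32
7. join DFP+GKUWX (d=257/32) ⇒ DFGKPUWX; edges |DFP|=257/64, |GKUWX|=257/64
final tree: (((D:41/32,P:247/32):177/32,F:-49/32):257/64,(((G:13/3,U:2/3):10,K:23/2):347/24,(W:-77/16,X:205/16):139/24):257/64)
total length: 2425/32

GU,K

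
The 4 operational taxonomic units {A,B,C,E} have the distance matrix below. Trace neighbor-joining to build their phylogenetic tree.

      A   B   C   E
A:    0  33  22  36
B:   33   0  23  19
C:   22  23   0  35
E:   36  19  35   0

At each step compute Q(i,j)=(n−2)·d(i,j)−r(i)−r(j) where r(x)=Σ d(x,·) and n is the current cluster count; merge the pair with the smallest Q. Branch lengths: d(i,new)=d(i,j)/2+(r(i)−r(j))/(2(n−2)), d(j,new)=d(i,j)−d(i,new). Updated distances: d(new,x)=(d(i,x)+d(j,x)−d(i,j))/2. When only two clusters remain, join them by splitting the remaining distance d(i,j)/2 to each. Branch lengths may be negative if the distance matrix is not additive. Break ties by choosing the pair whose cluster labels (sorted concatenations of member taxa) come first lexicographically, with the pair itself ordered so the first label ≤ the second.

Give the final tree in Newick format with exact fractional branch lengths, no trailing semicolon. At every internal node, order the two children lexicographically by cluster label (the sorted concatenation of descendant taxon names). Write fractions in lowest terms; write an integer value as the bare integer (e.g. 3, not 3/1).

1. join A+C (d=22, Q=-127) ⇒ AC; edges |A|=55/4, |C|=33/4
  updated: d(AC,B)=17, d(AC,E)=49/2
2. join AC+B (d=17, Q=-121/2) ⇒ ABC; edges |AC|=45/4, |B|=23/4
  updated: d(ABC,E)=53/4
3. join ABC+E (d=53/4) ⇒ ABCE; edges |ABC|=53/8, |E|=53/8
final tree: (((A:55/4,C:33/4):45/4,B:23/4):53/8,E:53/8)
total length: 209/4

(((A:55/4,C:33/4):45/4,B:23/4):53/8,E:53/8)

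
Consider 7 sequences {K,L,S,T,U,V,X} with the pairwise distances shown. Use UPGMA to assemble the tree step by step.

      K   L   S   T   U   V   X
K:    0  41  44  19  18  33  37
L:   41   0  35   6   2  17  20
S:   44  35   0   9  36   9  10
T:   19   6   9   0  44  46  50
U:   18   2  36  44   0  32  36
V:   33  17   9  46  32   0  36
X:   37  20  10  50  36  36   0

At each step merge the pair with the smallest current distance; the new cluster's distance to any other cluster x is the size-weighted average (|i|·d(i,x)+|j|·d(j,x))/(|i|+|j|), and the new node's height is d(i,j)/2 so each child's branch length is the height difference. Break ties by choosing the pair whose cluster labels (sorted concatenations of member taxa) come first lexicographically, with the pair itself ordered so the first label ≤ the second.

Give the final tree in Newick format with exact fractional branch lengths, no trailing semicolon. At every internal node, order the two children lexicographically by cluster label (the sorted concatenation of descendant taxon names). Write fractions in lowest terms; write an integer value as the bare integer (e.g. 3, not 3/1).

(K:16,((((L:1,U:1):45/4,V:49/4):29/12,(S:9/2,T:9/2):61/6):8/15,X:76/5):4/5)

1. join L+U (d=2) ⇒ LU; edges |L|=1, |U|=1
  updated: d(K,LU)=59/2, d(LU,S)=71/2, d(LU,T)=25, d(LU,V)=49/2, d(LU,X)=28
2. join S+T (d=9) ⇒ ST; edges |S|=9/2, |T|=9/2
  updated: d(K,ST)=63/2, d(LU,ST)=121/4, d(ST,V)=55/2, d(ST,X)=30
3. join LU+V (d=49/2) ⇒ LUV; edges |LU|=45/4, |V|=49/4
  updated: d(K,LUV)=92/3, d(LUV,ST)=88/3, d(LUV,X)=92/3
4. join LUV+ST (d=88/3) ⇒ LSTUV; edges |LUV|=29/12, |ST|=61/6
  updated: d(K,LSTUV)=31, d(LSTUV,X)=152/5
5. join LSTUV+X (d=152/5) ⇒ LSTUVX; edges |LSTUV|=8/15, |X|=76/5
  updated: d(K,LSTUVX)=32
6. join K+LSTUVX (d=32) ⇒ KLSTUVX; edges |K|=16, |LSTUVX|=4/5
final tree: (K:16,((((L:1,U:1):45/4,V:49/4):29/12,(S:9/2,T:9/2):61/6):8/15,X:76/5):4/5)
total length: 4777/60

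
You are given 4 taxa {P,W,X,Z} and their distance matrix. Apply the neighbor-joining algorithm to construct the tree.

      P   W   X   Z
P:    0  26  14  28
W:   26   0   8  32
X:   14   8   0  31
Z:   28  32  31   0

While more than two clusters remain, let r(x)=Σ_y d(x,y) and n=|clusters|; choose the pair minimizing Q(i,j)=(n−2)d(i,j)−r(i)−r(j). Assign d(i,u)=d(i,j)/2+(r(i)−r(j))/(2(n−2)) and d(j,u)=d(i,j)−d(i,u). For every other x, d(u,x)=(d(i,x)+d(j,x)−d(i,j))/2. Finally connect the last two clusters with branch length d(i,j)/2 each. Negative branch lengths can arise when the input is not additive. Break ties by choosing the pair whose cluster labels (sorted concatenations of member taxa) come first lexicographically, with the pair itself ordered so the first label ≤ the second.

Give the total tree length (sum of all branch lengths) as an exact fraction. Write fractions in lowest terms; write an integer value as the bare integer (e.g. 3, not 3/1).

step 1: merge (P,Z) at d=28, Q=-103; branch lengths P→33/4, Z→79/4; new cluster PZ
  updated: d(PZ,W)=15, d(PZ,X)=17/2
step 2: merge (PZ,W) at d=15, Q=-63/2; branch lengths PZ→31/4, W→29/4; new cluster PWZ
  updated: d(PWZ,X)=3/4
step 3: merge (PWZ,X) at d=3/4; branch lengths PWZ→3/8, X→3/8; new cluster PWXZ
final tree: (((P:33/4,Z:79/4):31/4,W:29/4):3/8,X:3/8)
total length: 175/4

175/4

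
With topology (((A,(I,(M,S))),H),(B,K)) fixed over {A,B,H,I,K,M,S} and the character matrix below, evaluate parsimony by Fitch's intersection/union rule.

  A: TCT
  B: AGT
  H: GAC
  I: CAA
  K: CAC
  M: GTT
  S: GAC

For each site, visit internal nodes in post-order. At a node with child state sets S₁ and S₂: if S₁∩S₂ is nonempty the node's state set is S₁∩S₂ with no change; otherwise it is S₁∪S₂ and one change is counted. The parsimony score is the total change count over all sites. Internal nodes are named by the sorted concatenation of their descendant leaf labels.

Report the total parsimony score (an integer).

11

MS@0: {G} ∩ {G} = {G} (intersection, +0)
IMS@0: {C} ∪ {G} = {C,G} (union, +1)
AIMS@0: {T} ∪ {C,G} = {C,G,T} (union, +1)
AHIMS@0: {C,G,T} ∩ {G} = {G} (intersection, +0)
BK@0: {A} ∪ {C} = {A,C} (union, +1)
ABHIKMS@0: {G} ∪ {A,C} = {A,C,G} (union, +1)
MS@1: {T} ∪ {A} = {A,T} (union, +1)
IMS@1: {A} ∩ {A,T} = {A} (intersection, +0)
AIMS@1: {C} ∪ {A} = {A,C} (union, +1)
AHIMS@1: {A,C} ∩ {A} = {A} (intersection, +0)
BK@1: {G} ∪ {A} = {A,G} (union, +1)
ABHIKMS@1: {A} ∩ {A,G} = {A} (intersection, +0)
MS@2: {T} ∪ {C} = {C,T} (union, +1)
IMS@2: {A} ∪ {C,T} = {A,C,T} (union, +1)
AIMS@2: {T} ∩ {A,C,T} = {T} (intersection, +0)
AHIMS@2: {T} ∪ {C} = {C,T} (union, +1)
BK@2: {T} ∪ {C} = {C,T} (union, +1)
ABHIKMS@2: {C,T} ∩ {C,T} = {C,T} (intersection, +0)
per-site changes: [4, 3, 4]; total = 11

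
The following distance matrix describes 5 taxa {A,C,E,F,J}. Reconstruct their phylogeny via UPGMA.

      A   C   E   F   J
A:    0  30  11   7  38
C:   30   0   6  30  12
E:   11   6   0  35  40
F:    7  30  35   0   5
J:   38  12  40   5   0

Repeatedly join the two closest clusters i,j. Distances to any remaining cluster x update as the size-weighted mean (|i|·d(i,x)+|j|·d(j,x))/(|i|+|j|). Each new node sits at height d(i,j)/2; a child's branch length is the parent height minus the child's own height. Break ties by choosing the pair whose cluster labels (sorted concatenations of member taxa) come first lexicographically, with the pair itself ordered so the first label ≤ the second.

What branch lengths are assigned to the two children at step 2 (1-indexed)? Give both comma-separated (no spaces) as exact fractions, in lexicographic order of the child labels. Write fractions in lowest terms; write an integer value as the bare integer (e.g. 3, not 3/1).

3,3

1. join F+J (d=5) ⇒ FJ; edges |F|=5/2, |J|=5/2
  updated: d(A,FJ)=45/2, d(C,FJ)=21, d(E,FJ)=75/2
2. join C+E (d=6) ⇒ CE; edges |C|=3, |E|=3
  updated: d(A,CE)=41/2, d(CE,FJ)=117/4
3. join A+CE (d=41/2) ⇒ ACE; edges |A|=41/4, |CE|=29/4
  updated: d(ACE,FJ)=27
4. join ACE+FJ (d=27) ⇒ ACEFJ; edges |ACE|=13/4, |FJ|=11
final tree: ((A:41/4,(C:3,E:3):29/4):13/4,(F:5/2,J:5/2):11)
total length: 171/4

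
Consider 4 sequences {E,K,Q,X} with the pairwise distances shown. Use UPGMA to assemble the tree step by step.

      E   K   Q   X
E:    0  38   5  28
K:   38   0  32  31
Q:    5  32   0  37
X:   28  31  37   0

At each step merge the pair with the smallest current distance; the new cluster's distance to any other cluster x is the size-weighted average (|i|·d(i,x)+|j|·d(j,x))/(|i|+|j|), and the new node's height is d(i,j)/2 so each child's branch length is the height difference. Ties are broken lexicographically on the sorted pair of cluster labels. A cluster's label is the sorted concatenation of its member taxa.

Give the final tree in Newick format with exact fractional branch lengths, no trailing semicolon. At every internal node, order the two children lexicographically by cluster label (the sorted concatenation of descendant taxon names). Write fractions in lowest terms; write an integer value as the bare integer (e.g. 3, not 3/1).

((E:5/2,Q:5/2):115/8,(K:31/2,X:31/2):11/8)

step 1: merge (E,Q) at d=5; branch lengths E→5/2, Q→5/2; new cluster EQ
  updated: d(EQ,K)=35, d(EQ,X)=65/2
step 2: merge (K,X) at d=31; branch lengths K→31/2, X→31/2; new cluster KX
  updated: d(EQ,KX)=135/4
step 3: merge (EQ,KX) at d=135/4; branch lengths EQ→115/8, KX→11/8; new cluster EKQX
final tree: ((E:5/2,Q:5/2):115/8,(K:31/2,X:31/2):11/8)
total length: 207/4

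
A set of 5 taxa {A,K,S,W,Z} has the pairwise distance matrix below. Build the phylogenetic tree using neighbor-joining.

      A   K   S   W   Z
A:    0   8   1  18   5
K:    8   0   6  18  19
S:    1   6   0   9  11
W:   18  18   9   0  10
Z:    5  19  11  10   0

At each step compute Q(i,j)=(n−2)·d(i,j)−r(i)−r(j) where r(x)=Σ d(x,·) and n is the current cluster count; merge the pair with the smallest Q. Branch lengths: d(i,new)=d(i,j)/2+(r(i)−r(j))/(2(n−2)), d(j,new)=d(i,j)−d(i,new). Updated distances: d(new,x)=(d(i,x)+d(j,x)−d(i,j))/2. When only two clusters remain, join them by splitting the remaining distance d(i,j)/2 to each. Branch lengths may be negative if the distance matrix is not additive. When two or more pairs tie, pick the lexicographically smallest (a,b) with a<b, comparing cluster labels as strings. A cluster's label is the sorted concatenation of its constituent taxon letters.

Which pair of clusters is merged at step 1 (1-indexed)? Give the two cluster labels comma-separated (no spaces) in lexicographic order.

W,Z

step 1: merge (W,Z) at d=10, Q=-70; branch lengths W→20/3, Z→10/3; new cluster WZ
  updated: d(A,WZ)=13/2, d(K,WZ)=27/2, d(S,WZ)=5
step 2: merge (A,WZ) at d=13/2, Q=-55/2; branch lengths A→7/8, WZ→45/8; new cluster AWZ
  updated: d(AWZ,K)=15/2, d(AWZ,S)=-1/4
step 3: merge (AWZ,K) at d=15/2, Q=-53/4; branch lengths AWZ→5/8, K→55/8; new cluster AKWZ
  updated: d(AKWZ,S)=-7/8
step 4: merge (AKWZ,S) at d=-7/8; branch lengths AKWZ→-7/16, S→-7/16; new cluster AKSWZ
final tree: (((A:7/8,(W:20/3,Z:10/3):45/8):5/8,K:55/8):-7/16,S:-7/16)
total length: 185/8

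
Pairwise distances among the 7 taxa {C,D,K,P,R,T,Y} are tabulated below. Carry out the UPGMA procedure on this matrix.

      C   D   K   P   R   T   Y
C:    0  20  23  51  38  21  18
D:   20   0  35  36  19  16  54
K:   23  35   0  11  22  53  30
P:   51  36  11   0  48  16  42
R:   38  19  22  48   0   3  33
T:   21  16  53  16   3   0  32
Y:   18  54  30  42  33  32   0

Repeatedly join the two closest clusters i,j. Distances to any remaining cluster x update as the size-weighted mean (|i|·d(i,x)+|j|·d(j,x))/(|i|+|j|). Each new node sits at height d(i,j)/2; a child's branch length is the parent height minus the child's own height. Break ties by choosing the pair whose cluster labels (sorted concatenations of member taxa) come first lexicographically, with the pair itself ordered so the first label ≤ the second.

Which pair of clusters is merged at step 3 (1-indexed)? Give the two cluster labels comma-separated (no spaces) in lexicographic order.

iteration 1: select R,T (d=3); attach at lengths (3/2, 3/2); label the merged cluster RT
  updated: d(C,RT)=59/2, d(D,RT)=35/2, d(K,RT)=75/2, d(P,RT)=32, d(RT,Y)=65/2
iteration 2: select K,P (d=11); attach at lengths (11/2, 11/2); label the merged cluster KP
  updated: d(C,KP)=37, d(D,KP)=71/2, d(KP,RT)=139/4, d(KP,Y)=36
iteration 3: select D,RT (d=35/2); attach at lengths (35/4, 29/4); label the merged cluster DRT
  updated: d(C,DRT)=79/3, d(DRT,KP)=35, d(DRT,Y)=119/3
iteration 4: select C,Y (d=18); attach at lengths (9, 9); label the merged cluster CY
  updated: d(CY,DRT)=33, d(CY,KP)=73/2
iteration 5: select CY,DRT (d=33); attach at lengths (15/2, 31/4); label the merged cluster CDRTY
  updated: d(CDRTY,KP)=178/5
iteration 6: select CDRTY,KP (d=178/5); attach at lengths (13/10, 123/10); label the merged cluster CDKPRTY
final tree: (((C:9,Y:9):15/2,(D:35/4,(R:3/2,T:3/2):29/4):31/4):13/10,(K:11/2,P:11/2):123/10)
total length: 1537/20

D,RT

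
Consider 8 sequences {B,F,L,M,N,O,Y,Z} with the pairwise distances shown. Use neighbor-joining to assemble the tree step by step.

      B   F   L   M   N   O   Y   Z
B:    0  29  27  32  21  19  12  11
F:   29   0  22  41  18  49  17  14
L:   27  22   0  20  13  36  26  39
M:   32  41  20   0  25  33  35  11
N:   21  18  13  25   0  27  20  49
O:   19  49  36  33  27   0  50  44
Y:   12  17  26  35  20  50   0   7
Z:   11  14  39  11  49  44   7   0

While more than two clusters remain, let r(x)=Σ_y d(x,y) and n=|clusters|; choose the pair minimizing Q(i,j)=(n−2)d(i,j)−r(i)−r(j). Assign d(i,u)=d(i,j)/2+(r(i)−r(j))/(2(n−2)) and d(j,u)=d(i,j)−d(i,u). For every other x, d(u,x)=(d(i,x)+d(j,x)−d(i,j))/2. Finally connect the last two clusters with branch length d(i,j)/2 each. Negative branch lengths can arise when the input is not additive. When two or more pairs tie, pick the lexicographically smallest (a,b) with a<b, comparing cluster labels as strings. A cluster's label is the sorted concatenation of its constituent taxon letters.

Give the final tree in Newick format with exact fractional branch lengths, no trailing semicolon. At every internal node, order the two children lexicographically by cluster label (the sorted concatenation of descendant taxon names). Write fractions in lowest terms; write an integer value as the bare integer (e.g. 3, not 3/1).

(((((B:1/2,O:37/2):49/6,(M:22/3,Z:11/3):41/6):63/16,Y:113/16):47/16,F:147/16):69/32,(L:31/4,N:21/4):69/32)

step 1: merge (M,Z) at d=11, Q=-306; branch lengths M→22/3, Z→11/3; new cluster MZ
  updated: d(B,MZ)=16, d(F,MZ)=22, d(L,MZ)=24, d(MZ,N)=63/2, d(MZ,O)=33, d(MZ,Y)=31/2
step 2: merge (B,O) at d=19, Q=-243; branch lengths B→1/2, O→37/2; new cluster BO
  updated: d(BO,F)=59/2, d(BO,L)=22, d(BO,MZ)=15, d(BO,N)=29/2, d(BO,Y)=43/2
step 3: merge (L,N) at d=13, Q=-152; branch lengths L→31/4, N→21/4; new cluster LN
  updated: d(BO,LN)=47/4, d(F,LN)=27/2, d(LN,MZ)=85/4, d(LN,Y)=33/2
step 4: merge (BO,MZ) at d=15, Q=-213/2; branch lengths BO→49/6, MZ→41/6; new cluster BMOZ
  updated: d(BMOZ,F)=73/4, d(BMOZ,LN)=9, d(BMOZ,Y)=11
step 5: merge (BMOZ,Y) at d=11, Q=-243/4; branch lengths BMOZ→63/16, Y→113/16; new cluster BMOYZ
  updated: d(BMOYZ,F)=97/8, d(BMOYZ,LN)=29/4
step 6: merge (BMOYZ,F) at d=97/8, Q=-263/8; branch lengths BMOYZ→47/16, F→147/16; new cluster BFMOYZ
  updated: d(BFMOYZ,LN)=69/16
step 7: merge (BFMOYZ,LN) at d=69/16; branch lengths BFMOYZ→69/32, LN→69/32; new cluster BFLMNOYZ
final tree: (((((B:1/2,O:37/2):49/6,(M:22/3,Z:11/3):41/6):63/16,Y:113/16):47/16,F:147/16):69/32,(L:31/4,N:21/4):69/32)
total length: 1367/16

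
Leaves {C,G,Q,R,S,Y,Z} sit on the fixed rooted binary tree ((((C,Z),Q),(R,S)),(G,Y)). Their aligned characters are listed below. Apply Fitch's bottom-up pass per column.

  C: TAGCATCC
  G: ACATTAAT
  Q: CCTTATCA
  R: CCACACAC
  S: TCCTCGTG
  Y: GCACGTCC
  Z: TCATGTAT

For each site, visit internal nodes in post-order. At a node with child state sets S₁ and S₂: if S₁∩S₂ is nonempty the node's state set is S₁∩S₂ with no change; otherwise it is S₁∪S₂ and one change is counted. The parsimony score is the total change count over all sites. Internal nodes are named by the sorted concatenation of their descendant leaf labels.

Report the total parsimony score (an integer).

site 0, node CZ: C={T} ∩ Z={T} → {T} (+0)
site 0, node CQZ: CZ={T} ∪ Q={C} → {C,T} (+1)
site 0, node RS: R={C} ∪ S={T} → {C,T} (+1)
site 0, node CQRSZ: CQZ={C,T} ∩ RS={C,T} → {C,T} (+0)
site 0, node GY: G={A} ∪ Y={G} → {A,G} (+1)
site 0, node CGQRSYZ: CQRSZ={C,T} ∪ GY={A,G} → {A,C,G,T} (+1)
site 1, node CZ: C={A} ∪ Z={C} → {A,C} (+1)
site 1, node CQZ: CZ={A,C} ∩ Q={C} → {C} (+0)
site 1, node RS: R={C} ∩ S={C} → {C} (+0)
site 1, node CQRSZ: CQZ={C} ∩ RS={C} → {C} (+0)
site 1, node GY: G={C} ∩ Y={C} → {C} (+0)
site 1, node CGQRSYZ: CQRSZ={C} ∩ GY={C} → {C} (+0)
site 2, node CZ: C={G} ∪ Z={A} → {A,G} (+1)
site 2, node CQZ: CZ={A,G} ∪ Q={T} → {A,G,T} (+1)
site 2, node RS: R={A} ∪ S={C} → {A,C} (+1)
site 2, node CQRSZ: CQZ={A,G,T} ∩ RS={A,C} → {A} (+0)
site 2, node GY: G={A} ∩ Y={A} → {A} (+0)
site 2, node CGQRSYZ: CQRSZ={A} ∩ GY={A} → {A} (+0)
site 3, node CZ: C={C} ∪ Z={T} → {C,T} (+1)
site 3, node CQZ: CZ={C,T} ∩ Q={T} → {T} (+0)
site 3, node RS: R={C} ∪ S={T} → {C,T} (+1)
site 3, node CQRSZ: CQZ={T} ∩ RS={C,T} → {T} (+0)
site 3, node GY: G={T} ∪ Y={C} → {C,T} (+1)
site 3, node CGQRSYZ: CQRSZ={T} ∩ GY={C,T} → {T} (+0)
site 4, node CZ: C={A} ∪ Z={G} → {A,G} (+1)
site 4, node CQZ: CZ={A,G} ∩ Q={A} → {A} (+0)
site 4, node RS: R={A} ∪ S={C} → {A,C} (+1)
site 4, node CQRSZ: CQZ={A} ∩ RS={A,C} → {A} (+0)
site 4, node GY: G={T} ∪ Y={G} → {G,T} (+1)
site 4, node CGQRSYZ: CQRSZ={A} ∪ GY={G,T} → {A,G,T} (+1)
site 5, node CZ: C={T} ∩ Z={T} → {T} (+0)
site 5, node CQZ: CZ={T} ∩ Q={T} → {T} (+0)
site 5, node RS: R={C} ∪ S={G} → {C,G} (+1)
site 5, node CQRSZ: CQZ={T} ∪ RS={C,G} → {C,G,T} (+1)
site 5, node GY: G={A} ∪ Y={T} → {A,T} (+1)
site 5, node CGQRSYZ: CQRSZ={C,G,T} ∩ GY={A,T} → {T} (+0)
site 6, node CZ: C={C} ∪ Z={A} → {A,C} (+1)
site 6, node CQZ: CZ={A,C} ∩ Q={C} → {C} (+0)
site 6, node RS: R={A} ∪ S={T} → {A,T} (+1)
site 6, node CQRSZ: CQZ={C} ∪ RS={A,T} → {A,C,T} (+1)
site 6, node GY: G={A} ∪ Y={C} → {A,C} (+1)
site 6, node CGQRSYZ: CQRSZ={A,C,T} ∩ GY={A,C} → {A,C} (+0)
site 7, node CZ: C={C} ∪ Z={T} → {C,T} (+1)
site 7, node CQZ: CZ={C,T} ∪ Q={A} → {A,C,T} (+1)
site 7, node RS: R={C} ∪ S={G} → {C,G} (+1)
site 7, node CQRSZ: CQZ={A,C,T} ∩ RS={C,G} → {C} (+0)
site 7, node GY: G={T} ∪ Y={C} → {C,T} (+1)
site 7, node CGQRSYZ: CQRSZ={C} ∩ GY={C,T} → {C} (+0)
per-site changes: [4, 1, 3, 3, 4, 3, 4, 4]; total = 26

26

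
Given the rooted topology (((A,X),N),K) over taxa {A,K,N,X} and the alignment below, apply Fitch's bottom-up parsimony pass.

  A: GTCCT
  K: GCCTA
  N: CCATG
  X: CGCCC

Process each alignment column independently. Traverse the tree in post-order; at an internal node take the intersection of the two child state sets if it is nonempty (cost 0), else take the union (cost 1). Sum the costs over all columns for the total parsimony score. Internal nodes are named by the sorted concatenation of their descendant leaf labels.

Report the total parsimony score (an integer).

site 0, node AX: A={G} ∪ X={C} → {C,G} (+1)
site 0, node ANX: AX={C,G} ∩ N={C} → {C} (+0)
site 0, node AKNX: ANX={C} ∪ K={G} → {C,G} (+1)
site 1, node AX: A={T} ∪ X={G} → {G,T} (+1)
site 1, node ANX: AX={G,T} ∪ N={C} → {C,G,T} (+1)
site 1, node AKNX: ANX={C,G,T} ∩ K={C} → {C} (+0)
site 2, node AX: A={C} ∩ X={C} → {C} (+0)
site 2, node ANX: AX={C} ∪ N={A} → {A,C} (+1)
site 2, node AKNX: ANX={A,C} ∩ K={C} → {C} (+0)
site 3, node AX: A={C} ∩ X={C} → {C} (+0)
site 3, node ANX: AX={C} ∪ N={T} → {C,T} (+1)
site 3, node AKNX: ANX={C,T} ∩ K={T} → {T} (+0)
site 4, node AX: A={T} ∪ X={C} → {C,T} (+1)
site 4, node ANX: AX={C,T} ∪ N={G} → {C,G,T} (+1)
site 4, node AKNX: ANX={C,G,T} ∪ K={A} → {A,C,G,T} (+1)
per-site changes: [2, 2, 1, 1, 3]; total = 9

9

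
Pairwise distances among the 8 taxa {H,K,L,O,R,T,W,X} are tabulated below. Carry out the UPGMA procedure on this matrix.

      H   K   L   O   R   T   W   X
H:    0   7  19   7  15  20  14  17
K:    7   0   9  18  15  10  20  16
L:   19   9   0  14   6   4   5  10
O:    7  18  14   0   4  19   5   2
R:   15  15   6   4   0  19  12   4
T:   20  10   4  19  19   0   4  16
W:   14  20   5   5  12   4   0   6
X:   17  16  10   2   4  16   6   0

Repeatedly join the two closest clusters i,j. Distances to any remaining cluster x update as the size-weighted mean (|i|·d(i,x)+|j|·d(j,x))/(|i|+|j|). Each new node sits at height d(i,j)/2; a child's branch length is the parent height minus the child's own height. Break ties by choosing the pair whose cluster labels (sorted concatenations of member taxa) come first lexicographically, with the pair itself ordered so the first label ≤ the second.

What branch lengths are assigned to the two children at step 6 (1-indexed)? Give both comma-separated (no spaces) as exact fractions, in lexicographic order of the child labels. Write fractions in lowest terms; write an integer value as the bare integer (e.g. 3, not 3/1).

1. join O+X (d=2) ⇒ OX; edges |O|=1, |X|=1
  updated: d(H,OX)=12, d(K,OX)=17, d(L,OX)=12, d(OX,R)=4, d(OX,T)=35/2, d(OX,W)=11/2
2. join L+T (d=4) ⇒ LT; edges |L|=2, |T|=2
  updated: d(H,LT)=39/2, d(K,LT)=19/2, d(LT,OX)=59/4, d(LT,R)=25/2, d(LT,W)=9/2
3. join OX+R (d=4) ⇒ ORX; edges |OX|=1, |R|=2
  updated: d(H,ORX)=13, d(K,ORX)=49/3, d(LT,ORX)=14, d(ORX,W)=23/3
4. join LT+W (d=9/2) ⇒ LTW; edges |LT|=1/4, |W|=9/4
  updated: d(H,LTW)=53/3, d(K,LTW)=13, d(LTW,ORX)=107/9
5. join H+K (d=7) ⇒ HK; edges |H|=7/2, |K|=7/2
  updated: d(HK,LTW)=46/3, d(HK,ORX)=44/3
6. join LTW+ORX (d=107/9) ⇒ LORTWX; edges |LTW|=133/36, |ORX|=71/18
  updated: d(HK,LORTWX)=15
7. join HK+LORTWX (d=15) ⇒ HKLORTWX; edges |HK|=4, |LORTWX|=14/9
final tree: ((H:7/2,K:7/2):4,(((L:2,T:2):1/4,W:9/4):133/36,((O:1,X:1):1,R:2):71/18):14/9)
total length: 1141/36

133/36,71/18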